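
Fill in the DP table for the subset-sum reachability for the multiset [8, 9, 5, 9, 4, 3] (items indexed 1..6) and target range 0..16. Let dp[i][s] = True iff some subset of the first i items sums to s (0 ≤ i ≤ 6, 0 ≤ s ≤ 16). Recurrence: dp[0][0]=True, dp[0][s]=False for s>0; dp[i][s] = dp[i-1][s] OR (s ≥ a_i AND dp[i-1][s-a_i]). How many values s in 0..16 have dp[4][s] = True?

6

i\s   0   1   2   3   4   5   6   7   8   9  10  11  12  13  14  15  16
  0   T   F   F   F   F   F   F   F   F   F   F   F   F   F   F   F   F
  1   T   F   F   F   F   F   F   F   T   F   F   F   F   F   F   F   F
  2   T   F   F   F   F   F   F   F   T   T   F   F   F   F   F   F   F
  3   T   F   F   F   F   T   F   F   T   T   F   F   F   T   T   F   F
  4   T   F   F   F   F   T   F   F   T   T   F   F   F   T   T   F   F
  5   T   F   F   F   T   T   F   F   T   T   F   F   T   T   T   F   F
  6   T   F   F   T   T   T   F   T   T   T   F   T   T   T   T   T   T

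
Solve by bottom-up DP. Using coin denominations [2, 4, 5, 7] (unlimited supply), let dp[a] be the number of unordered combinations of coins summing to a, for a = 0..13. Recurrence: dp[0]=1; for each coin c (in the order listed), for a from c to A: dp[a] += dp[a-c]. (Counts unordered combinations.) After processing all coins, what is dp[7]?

after  coin     0     1     2     3     4     5     6     7     8     9    10    11    12    13
          2     1     0     1     0     1     0     1     0     1     0     1     0     1     0
          4     1     0     1     0     2     0     2     0     3     0     3     0     4     0
          5     1     0     1     0     2     1     2     1     3     2     4     2     5     3
          7     1     0     1     0     2     1     2     2     3     3     4     4     6     5

2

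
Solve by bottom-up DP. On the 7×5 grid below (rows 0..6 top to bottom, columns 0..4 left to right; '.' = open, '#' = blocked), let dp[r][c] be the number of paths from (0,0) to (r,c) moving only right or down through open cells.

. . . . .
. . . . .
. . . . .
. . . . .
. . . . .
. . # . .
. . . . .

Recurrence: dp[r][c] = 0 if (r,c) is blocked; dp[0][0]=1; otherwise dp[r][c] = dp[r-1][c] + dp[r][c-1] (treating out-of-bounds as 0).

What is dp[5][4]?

105

r\c   0   1   2   3   4
  0   1   1   1   1   1
  1   1   2   3   4   5
  2   1   3   6  10  15
  3   1   4  10  20  35
  4   1   5  15  35  70
  5   1   6   0  35 105
  6   1   7   7  42 147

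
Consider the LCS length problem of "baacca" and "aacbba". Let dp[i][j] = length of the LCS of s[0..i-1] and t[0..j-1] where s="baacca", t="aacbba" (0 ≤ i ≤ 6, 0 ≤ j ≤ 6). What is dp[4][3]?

3

   ''  a  a  c  b  b  a
''  0  0  0  0  0  0  0
 b  0  0  0  0  1  1  1
 a  0  1  1  1  1  1  2
 a  0  1  2  2  2  2  2
 c  0  1  2  3  3  3  3
 c  0  1  2  3  3  3  3
 a  0  1  2  3  3  3  4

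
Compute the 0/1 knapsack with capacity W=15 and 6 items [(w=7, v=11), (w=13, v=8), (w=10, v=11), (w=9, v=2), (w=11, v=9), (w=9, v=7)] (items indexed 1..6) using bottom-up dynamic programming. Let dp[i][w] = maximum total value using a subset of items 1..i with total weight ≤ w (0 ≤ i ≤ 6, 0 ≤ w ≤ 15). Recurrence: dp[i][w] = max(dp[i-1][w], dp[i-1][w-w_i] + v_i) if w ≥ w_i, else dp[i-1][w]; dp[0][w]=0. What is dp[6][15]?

i\w   0   1   2   3   4   5   6   7   8   9  10  11  12  13  14  15
  0   0   0   0   0   0   0   0   0   0   0   0   0   0   0   0   0
  1   0   0   0   0   0   0   0  11  11  11  11  11  11  11  11  11
  2   0   0   0   0   0   0   0  11  11  11  11  11  11  11  11  11
  3   0   0   0   0   0   0   0  11  11  11  11  11  11  11  11  11
  4   0   0   0   0   0   0   0  11  11  11  11  11  11  11  11  11
  5   0   0   0   0   0   0   0  11  11  11  11  11  11  11  11  11
  6   0   0   0   0   0   0   0  11  11  11  11  11  11  11  11  11

11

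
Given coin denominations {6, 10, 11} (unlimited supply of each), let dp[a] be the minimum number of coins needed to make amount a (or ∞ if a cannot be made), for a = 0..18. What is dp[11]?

 a  0  1  2  3  4  5  6  7  8  9 10 11 12 13 14 15 16 17 18
dp  0  -  -  -  -  -  1  -  -  -  1  1  2  -  -  -  2  2  3
(- denotes ∞ / unreachable)

1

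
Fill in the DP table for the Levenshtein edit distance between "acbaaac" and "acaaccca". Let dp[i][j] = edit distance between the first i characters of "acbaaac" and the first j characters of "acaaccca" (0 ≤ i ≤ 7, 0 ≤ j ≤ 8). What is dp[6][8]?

4

   ''  a  c  a  a  c  c  c  a
''  0  1  2  3  4  5  6  7  8
 a  1  0  1  2  3  4  5  6  7
 c  2  1  0  1  2  3  4  5  6
 b  3  2  1  1  2  3  4  5  6
 a  4  3  2  1  1  2  3  4  5
 a  5  4  3  2  1  2  3  4  4
 a  6  5  4  3  2  2  3  4  4
 c  7  6  5  4  3  2  2  3  4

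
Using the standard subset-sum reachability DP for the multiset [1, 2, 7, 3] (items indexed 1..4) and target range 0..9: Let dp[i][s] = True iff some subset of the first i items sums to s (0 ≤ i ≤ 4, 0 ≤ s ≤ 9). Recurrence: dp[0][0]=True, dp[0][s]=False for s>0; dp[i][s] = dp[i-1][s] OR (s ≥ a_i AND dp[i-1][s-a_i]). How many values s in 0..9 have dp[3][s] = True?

i\s   0   1   2   3   4   5   6   7   8   9
  0   T   F   F   F   F   F   F   F   F   F
  1   T   T   F   F   F   F   F   F   F   F
  2   T   T   T   T   F   F   F   F   F   F
  3   T   T   T   T   F   F   F   T   T   T
  4   T   T   T   T   T   T   T   T   T   T

7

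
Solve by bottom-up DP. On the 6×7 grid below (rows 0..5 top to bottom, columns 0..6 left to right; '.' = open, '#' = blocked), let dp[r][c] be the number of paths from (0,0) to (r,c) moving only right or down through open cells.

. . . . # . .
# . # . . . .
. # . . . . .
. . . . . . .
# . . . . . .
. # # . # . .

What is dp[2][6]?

r\c   0   1   2   3   4   5   6
  0   1   1   1   1   0   0   0
  1   0   1   0   1   1   1   1
  2   0   0   0   1   2   3   4
  3   0   0   0   1   3   6  10
  4   0   0   0   1   4  10  20
  5   0   0   0   1   0  10  30

4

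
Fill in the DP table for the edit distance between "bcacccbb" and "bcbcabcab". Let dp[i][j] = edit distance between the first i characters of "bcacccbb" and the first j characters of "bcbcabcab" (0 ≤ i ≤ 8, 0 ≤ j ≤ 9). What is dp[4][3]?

2

   ''  b  c  b  c  a  b  c  a  b
''  0  1  2  3  4  5  6  7  8  9
 b  1  0  1  2  3  4  5  6  7  8
 c  2  1  0  1  2  3  4  5  6  7
 a  3  2  1  1  2  2  3  4  5  6
 c  4  3  2  2  1  2  3  3  4  5
 c  5  4  3  3  2  2  3  3  4  5
 c  6  5  4  4  3  3  3  3  4  5
 b  7  6  5  4  4  4  3  4  4  4
 b  8  7  6  5  5  5  4  4  5  4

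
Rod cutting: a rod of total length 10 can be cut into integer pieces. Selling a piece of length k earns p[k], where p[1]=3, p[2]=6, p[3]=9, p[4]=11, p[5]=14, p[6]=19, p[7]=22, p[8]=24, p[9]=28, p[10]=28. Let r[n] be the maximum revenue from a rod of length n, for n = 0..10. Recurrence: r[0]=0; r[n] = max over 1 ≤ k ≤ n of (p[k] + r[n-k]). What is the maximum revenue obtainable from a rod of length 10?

31

   n    0    1    2    3    4    5    6    7    8    9   10
r[n]    0    3    6    9   12   15   19   22   25   28   31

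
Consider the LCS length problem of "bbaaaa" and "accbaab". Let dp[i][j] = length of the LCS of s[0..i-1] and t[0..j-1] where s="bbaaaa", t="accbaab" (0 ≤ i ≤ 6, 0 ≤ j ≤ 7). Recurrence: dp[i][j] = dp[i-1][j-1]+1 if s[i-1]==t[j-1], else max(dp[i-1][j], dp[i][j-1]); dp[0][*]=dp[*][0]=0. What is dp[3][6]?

2

   ''  a  c  c  b  a  a  b
''  0  0  0  0  0  0  0  0
 b  0  0  0  0  1  1  1  1
 b  0  0  0  0  1  1  1  2
 a  0  1  1  1  1  2  2  2
 a  0  1  1  1  1  2  3  3
 a  0  1  1  1  1  2  3  3
 a  0  1  1  1  1  2  3  3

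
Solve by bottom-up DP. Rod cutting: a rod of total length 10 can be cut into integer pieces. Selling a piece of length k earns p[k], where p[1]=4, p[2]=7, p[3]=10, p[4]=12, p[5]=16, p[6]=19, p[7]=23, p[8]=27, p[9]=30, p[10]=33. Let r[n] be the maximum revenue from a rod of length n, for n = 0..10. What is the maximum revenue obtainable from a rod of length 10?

   n    0    1    2    3    4    5    6    7    8    9   10
r[n]    0    4    8   12   16   20   24   28   32   36   40

40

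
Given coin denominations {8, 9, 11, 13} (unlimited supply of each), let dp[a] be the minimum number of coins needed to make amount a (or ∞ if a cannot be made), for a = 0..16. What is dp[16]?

2

 a  0  1  2  3  4  5  6  7  8  9 10 11 12 13 14 15 16
dp  0  -  -  -  -  -  -  -  1  1  -  1  -  1  -  -  2
(- denotes ∞ / unreachable)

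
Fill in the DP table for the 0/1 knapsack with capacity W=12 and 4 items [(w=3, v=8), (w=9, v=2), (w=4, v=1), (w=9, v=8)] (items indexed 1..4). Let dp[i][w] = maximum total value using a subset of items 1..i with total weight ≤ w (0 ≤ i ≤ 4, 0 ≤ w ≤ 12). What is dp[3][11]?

i\w   0   1   2   3   4   5   6   7   8   9  10  11  12
  0   0   0   0   0   0   0   0   0   0   0   0   0   0
  1   0   0   0   8   8   8   8   8   8   8   8   8   8
  2   0   0   0   8   8   8   8   8   8   8   8   8  10
  3   0   0   0   8   8   8   8   9   9   9   9   9  10
  4   0   0   0   8   8   8   8   9   9   9   9   9  16

9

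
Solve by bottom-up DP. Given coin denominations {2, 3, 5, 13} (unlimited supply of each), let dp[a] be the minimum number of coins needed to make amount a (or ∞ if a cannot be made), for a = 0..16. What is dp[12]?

3

 a  0  1  2  3  4  5  6  7  8  9 10 11 12 13 14 15 16
dp  0  -  1  1  2  1  2  2  2  3  2  3  3  1  4  2  2
(- denotes ∞ / unreachable)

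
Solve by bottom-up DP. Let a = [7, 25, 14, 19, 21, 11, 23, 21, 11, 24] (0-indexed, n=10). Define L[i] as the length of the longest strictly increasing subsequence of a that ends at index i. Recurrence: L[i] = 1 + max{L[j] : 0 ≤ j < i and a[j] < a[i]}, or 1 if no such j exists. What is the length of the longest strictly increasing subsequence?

   i    0    1    2    3    4    5    6    7    8    9
a[i]    7   25   14   19   21   11   23   21   11   24
L[i]    1    2    2    3    4    2    5    4    2    6

6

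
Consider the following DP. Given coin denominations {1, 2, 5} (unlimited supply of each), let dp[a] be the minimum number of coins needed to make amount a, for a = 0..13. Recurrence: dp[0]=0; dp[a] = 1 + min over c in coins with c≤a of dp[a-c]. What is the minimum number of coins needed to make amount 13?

 a  0  1  2  3  4  5  6  7  8  9 10 11 12 13
dp  0  1  1  2  2  1  2  2  3  3  2  3  3  4

4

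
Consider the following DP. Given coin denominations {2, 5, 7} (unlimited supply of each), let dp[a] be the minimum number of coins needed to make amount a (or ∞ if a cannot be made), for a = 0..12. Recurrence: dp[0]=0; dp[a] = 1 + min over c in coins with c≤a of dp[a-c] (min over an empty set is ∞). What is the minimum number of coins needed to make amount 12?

2

 a  0  1  2  3  4  5  6  7  8  9 10 11 12
dp  0  -  1  -  2  1  3  1  4  2  2  3  2
(- denotes ∞ / unreachable)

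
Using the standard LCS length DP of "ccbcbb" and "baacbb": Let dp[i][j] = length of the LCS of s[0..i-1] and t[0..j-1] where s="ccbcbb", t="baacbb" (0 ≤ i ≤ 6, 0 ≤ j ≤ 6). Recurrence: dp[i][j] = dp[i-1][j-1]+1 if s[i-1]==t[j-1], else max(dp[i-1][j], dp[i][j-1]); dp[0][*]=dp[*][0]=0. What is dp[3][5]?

   ''  b  a  a  c  b  b
''  0  0  0  0  0  0  0
 c  0  0  0  0  1  1  1
 c  0  0  0  0  1  1  1
 b  0  1  1  1  1  2  2
 c  0  1  1  1  2  2  2
 b  0  1  1  1  2  3  3
 b  0  1  1  1  2  3  4

2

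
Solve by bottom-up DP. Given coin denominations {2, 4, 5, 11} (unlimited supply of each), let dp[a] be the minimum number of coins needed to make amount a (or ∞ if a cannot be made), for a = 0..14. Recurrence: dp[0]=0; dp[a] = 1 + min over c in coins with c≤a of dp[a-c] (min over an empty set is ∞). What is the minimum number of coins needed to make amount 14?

3

 a  0  1  2  3  4  5  6  7  8  9 10 11 12 13 14
dp  0  -  1  -  1  1  2  2  2  2  2  1  3  2  3
(- denotes ∞ / unreachable)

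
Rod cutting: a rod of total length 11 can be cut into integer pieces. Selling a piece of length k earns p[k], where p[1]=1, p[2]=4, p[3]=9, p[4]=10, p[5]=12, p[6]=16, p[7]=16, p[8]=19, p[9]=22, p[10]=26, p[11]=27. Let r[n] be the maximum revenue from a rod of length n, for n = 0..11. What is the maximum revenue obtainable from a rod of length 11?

   n    0    1    2    3    4    5    6    7    8    9   10   11
r[n]    0    1    4    9   10   13   18   19   22   27   28   31

31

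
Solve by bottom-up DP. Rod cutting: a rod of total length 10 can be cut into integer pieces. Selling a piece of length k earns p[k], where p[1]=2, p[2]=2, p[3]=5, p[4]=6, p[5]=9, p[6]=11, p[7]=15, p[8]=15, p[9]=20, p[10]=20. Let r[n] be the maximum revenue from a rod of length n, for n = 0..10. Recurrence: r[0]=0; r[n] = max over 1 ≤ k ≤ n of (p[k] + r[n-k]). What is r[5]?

10

   n    0    1    2    3    4    5    6    7    8    9   10
r[n]    0    2    4    6    8   10   12   15   17   20   22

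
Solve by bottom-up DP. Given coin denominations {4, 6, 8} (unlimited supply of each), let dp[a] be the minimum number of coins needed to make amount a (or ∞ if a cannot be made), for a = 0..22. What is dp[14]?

 a  0  1  2  3  4  5  6  7  8  9 10 11 12 13 14 15 16 17 18 19 20 21 22
dp  0  -  -  -  1  -  1  -  1  -  2  -  2  -  2  -  2  -  3  -  3  -  3
(- denotes ∞ / unreachable)

2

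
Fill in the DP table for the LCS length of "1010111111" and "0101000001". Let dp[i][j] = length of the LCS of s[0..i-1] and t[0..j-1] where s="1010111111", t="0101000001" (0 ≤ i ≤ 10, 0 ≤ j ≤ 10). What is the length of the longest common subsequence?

5

   ''  0  1  0  1  0  0  0  0  0  1
''  0  0  0  0  0  0  0  0  0  0  0
 1  0  0  1  1  1  1  1  1  1  1  1
 0  0  1  1  2  2  2  2  2  2  2  2
 1  0  1  2  2  3  3  3  3  3  3  3
 0  0  1  2  3  3  4  4  4  4  4  4
 1  0  1  2  3  4  4  4  4  4  4  5
 1  0  1  2  3  4  4  4  4  4  4  5
 1  0  1  2  3  4  4  4  4  4  4  5
 1  0  1  2  3  4  4  4  4  4  4  5
 1  0  1  2  3  4  4  4  4  4  4  5
 1  0  1  2  3  4  4  4  4  4  4  5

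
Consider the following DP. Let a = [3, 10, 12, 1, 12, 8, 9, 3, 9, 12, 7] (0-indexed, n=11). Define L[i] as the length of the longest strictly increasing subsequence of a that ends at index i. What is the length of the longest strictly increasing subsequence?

   i    0    1    2    3    4    5    6    7    8    9   10
a[i]    3   10   12    1   12    8    9    3    9   12    7
L[i]    1    2    3    1    3    2    3    2    3    4    3

4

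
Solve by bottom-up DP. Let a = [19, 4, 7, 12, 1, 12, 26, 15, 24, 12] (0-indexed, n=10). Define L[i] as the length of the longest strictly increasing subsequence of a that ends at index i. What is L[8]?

5

   i    0    1    2    3    4    5    6    7    8    9
a[i]   19    4    7   12    1   12   26   15   24   12
L[i]    1    1    2    3    1    3    4    4    5    3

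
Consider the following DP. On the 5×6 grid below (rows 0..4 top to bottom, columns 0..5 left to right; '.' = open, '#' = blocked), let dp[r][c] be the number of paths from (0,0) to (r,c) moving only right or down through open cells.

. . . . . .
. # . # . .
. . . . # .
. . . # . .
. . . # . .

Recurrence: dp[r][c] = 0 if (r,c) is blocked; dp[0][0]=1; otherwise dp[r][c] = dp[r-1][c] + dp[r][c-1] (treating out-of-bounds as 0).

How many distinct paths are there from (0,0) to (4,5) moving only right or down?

2

r\c   0   1   2   3   4   5
  0   1   1   1   1   1   1
  1   1   0   1   0   1   2
  2   1   1   2   2   0   2
  3   1   2   4   0   0   2
  4   1   3   7   0   0   2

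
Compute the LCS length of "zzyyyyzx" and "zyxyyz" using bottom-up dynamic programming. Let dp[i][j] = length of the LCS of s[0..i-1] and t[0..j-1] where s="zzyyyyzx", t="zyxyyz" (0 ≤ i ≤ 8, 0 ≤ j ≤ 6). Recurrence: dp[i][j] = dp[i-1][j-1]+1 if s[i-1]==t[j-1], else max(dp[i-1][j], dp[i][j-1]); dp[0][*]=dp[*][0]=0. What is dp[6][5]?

   ''  z  y  x  y  y  z
''  0  0  0  0  0  0  0
 z  0  1  1  1  1  1  1
 z  0  1  1  1  1  1  2
 y  0  1  2  2  2  2  2
 y  0  1  2  2  3  3  3
 y  0  1  2  2  3  4  4
 y  0  1  2  2  3  4  4
 z  0  1  2  2  3  4  5
 x  0  1  2  3  3  4  5

4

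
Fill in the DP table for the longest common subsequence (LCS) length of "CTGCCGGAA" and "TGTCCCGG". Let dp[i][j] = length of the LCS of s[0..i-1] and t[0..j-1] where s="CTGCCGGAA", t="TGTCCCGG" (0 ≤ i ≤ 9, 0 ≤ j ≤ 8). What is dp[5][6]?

4

   ''  T  G  T  C  C  C  G  G
''  0  0  0  0  0  0  0  0  0
 C  0  0  0  0  1  1  1  1  1
 T  0  1  1  1  1  1  1  1  1
 G  0  1  2  2  2  2  2  2  2
 C  0  1  2  2  3  3  3  3  3
 C  0  1  2  2  3  4  4  4  4
 G  0  1  2  2  3  4  4  5  5
 G  0  1  2  2  3  4  4  5  6
 A  0  1  2  2  3  4  4  5  6
 A  0  1  2  2  3  4  4  5  6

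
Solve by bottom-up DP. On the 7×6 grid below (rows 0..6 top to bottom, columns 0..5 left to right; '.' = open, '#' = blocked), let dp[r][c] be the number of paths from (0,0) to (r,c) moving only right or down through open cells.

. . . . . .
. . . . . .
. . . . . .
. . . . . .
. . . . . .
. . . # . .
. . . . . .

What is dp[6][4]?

98

r\c   0   1   2   3   4   5
  0   1   1   1   1   1   1
  1   1   2   3   4   5   6
  2   1   3   6  10  15  21
  3   1   4  10  20  35  56
  4   1   5  15  35  70 126
  5   1   6  21   0  70 196
  6   1   7  28  28  98 294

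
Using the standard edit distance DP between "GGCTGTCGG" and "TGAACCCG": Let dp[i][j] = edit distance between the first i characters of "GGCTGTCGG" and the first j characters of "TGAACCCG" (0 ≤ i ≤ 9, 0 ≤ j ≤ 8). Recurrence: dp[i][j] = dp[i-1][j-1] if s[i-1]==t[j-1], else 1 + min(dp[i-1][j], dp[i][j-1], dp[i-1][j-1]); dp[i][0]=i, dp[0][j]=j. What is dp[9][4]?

7

   ''  T  G  A  A  C  C  C  G
''  0  1  2  3  4  5  6  7  8
 G  1  1  1  2  3  4  5  6  7
 G  2  2  1  2  3  4  5  6  6
 C  3  3  2  2  3  3  4  5  6
 T  4  3  3  3  3  4  4  5  6
 G  5  4  3  4  4  4  5  5  5
 T  6  5  4  4  5  5  5  6  6
 C  7  6  5  5  5  5  5  5  6
 G  8  7  6  6  6  6  6  6  5
 G  9  8  7  7  7  7  7  7  6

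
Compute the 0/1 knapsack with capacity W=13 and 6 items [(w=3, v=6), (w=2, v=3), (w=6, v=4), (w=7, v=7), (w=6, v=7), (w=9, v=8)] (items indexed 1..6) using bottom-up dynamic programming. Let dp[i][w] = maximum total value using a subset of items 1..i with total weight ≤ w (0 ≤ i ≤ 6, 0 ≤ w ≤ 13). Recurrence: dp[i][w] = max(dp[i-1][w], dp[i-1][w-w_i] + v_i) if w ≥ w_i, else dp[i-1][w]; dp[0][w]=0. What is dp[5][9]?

i\w   0   1   2   3   4   5   6   7   8   9  10  11  12  13
  0   0   0   0   0   0   0   0   0   0   0   0   0   0   0
  1   0   0   0   6   6   6   6   6   6   6   6   6   6   6
  2   0   0   3   6   6   9   9   9   9   9   9   9   9   9
  3   0   0   3   6   6   9   9   9   9  10  10  13  13  13
  4   0   0   3   6   6   9   9   9   9  10  13  13  16  16
  5   0   0   3   6   6   9   9   9  10  13  13  16  16  16
  6   0   0   3   6   6   9   9   9  10  13  13  16  16  16

13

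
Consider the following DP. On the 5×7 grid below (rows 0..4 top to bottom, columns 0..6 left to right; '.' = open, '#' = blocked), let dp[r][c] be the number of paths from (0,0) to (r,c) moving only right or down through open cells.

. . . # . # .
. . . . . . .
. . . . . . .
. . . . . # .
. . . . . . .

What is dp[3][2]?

r\c   0   1   2   3   4   5   6
  0   1   1   1   0   0   0   0
  1   1   2   3   3   3   3   3
  2   1   3   6   9  12  15  18
  3   1   4  10  19  31   0  18
  4   1   5  15  34  65  65  83

10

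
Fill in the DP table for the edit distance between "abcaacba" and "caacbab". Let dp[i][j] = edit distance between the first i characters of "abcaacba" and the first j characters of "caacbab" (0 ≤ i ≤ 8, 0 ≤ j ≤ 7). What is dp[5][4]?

   ''  c  a  a  c  b  a  b
''  0  1  2  3  4  5  6  7
 a  1  1  1  2  3  4  5  6
 b  2  2  2  2  3  3  4  5
 c  3  2  3  3  2  3  4  5
 a  4  3  2  3  3  3  3  4
 a  5  4  3  2  3  4  3  4
 c  6  5  4  3  2  3  4  4
 b  7  6  5  4  3  2  3  4
 a  8  7  6  5  4  3  2  3

3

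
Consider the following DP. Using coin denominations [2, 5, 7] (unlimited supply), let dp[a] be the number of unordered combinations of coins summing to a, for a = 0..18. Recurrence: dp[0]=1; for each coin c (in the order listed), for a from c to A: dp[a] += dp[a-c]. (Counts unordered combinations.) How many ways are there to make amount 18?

after  coin     0     1     2     3     4     5     6     7     8     9    10    11    12    13    14    15    16    17    18
          2     1     0     1     0     1     0     1     0     1     0     1     0     1     0     1     0     1     0     1
          5     1     0     1     0     1     1     1     1     1     1     2     1     2     1     2     2     2     2     2
          7     1     0     1     0     1     1     1     2     1     2     2     2     3     2     4     3     4     4     4

4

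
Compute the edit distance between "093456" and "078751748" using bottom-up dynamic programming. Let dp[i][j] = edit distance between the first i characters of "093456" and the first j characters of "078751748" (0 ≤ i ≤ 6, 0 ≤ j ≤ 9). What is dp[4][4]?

3

   ''  0  7  8  7  5  1  7  4  8
''  0  1  2  3  4  5  6  7  8  9
 0  1  0  1  2  3  4  5  6  7  8
 9  2  1  1  2  3  4  5  6  7  8
 3  3  2  2  2  3  4  5  6  7  8
 4  4  3  3  3  3  4  5  6  6  7
 5  5  4  4  4  4  3  4  5  6  7
 6  6  5  5  5  5  4  4  5  6  7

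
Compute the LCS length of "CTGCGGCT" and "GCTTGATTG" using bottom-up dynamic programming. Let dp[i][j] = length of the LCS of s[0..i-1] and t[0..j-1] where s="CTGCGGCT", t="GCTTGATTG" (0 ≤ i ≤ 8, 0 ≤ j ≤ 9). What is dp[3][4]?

   ''  G  C  T  T  G  A  T  T  G
''  0  0  0  0  0  0  0  0  0  0
 C  0  0  1  1  1  1  1  1  1  1
 T  0  0  1  2  2  2  2  2  2  2
 G  0  1  1  2  2  3  3  3  3  3
 C  0  1  2  2  2  3  3  3  3  3
 G  0  1  2  2  2  3  3  3  3  4
 G  0  1  2  2  2  3  3  3  3  4
 C  0  1  2  2  2  3  3  3  3  4
 T  0  1  2  3  3  3  3  4  4  4

2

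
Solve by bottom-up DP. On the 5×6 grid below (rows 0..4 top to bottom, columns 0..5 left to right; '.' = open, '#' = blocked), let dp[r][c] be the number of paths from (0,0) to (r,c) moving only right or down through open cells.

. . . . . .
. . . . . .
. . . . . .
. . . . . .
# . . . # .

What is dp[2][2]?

r\c   0   1   2   3   4   5
  0   1   1   1   1   1   1
  1   1   2   3   4   5   6
  2   1   3   6  10  15  21
  3   1   4  10  20  35  56
  4   0   4  14  34   0  56

6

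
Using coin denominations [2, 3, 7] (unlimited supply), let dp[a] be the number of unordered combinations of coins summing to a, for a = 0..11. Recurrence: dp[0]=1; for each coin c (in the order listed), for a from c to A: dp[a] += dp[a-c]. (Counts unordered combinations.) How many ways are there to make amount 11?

3

after  coin     0     1     2     3     4     5     6     7     8     9    10    11
          2     1     0     1     0     1     0     1     0     1     0     1     0
          3     1     0     1     1     1     1     2     1     2     2     2     2
          7     1     0     1     1     1     1     2     2     2     3     3     3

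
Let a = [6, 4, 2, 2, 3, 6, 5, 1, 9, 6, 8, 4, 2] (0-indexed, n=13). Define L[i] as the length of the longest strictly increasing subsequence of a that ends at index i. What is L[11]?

3

   i    0    1    2    3    4    5    6    7    8    9   10   11   12
a[i]    6    4    2    2    3    6    5    1    9    6    8    4    2
L[i]    1    1    1    1    2    3    3    1    4    4    5    3    2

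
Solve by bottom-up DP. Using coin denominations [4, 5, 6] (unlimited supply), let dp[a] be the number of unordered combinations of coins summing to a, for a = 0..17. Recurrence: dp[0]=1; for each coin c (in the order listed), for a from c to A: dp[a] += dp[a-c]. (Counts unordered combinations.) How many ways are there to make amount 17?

2

after  coin     0     1     2     3     4     5     6     7     8     9    10    11    12    13    14    15    16    17
          4     1     0     0     0     1     0     0     0     1     0     0     0     1     0     0     0     1     0
          5     1     0     0     0     1     1     0     0     1     1     1     0     1     1     1     1     1     1
          6     1     0     0     0     1     1     1     0     1     1     2     1     2     1     2     2     3     2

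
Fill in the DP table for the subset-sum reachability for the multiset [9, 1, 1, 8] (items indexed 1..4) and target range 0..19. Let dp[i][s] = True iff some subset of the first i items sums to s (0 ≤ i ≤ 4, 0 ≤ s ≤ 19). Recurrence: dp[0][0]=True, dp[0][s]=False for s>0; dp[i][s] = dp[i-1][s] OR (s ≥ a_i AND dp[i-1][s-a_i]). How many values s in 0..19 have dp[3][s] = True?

6

i\s   0   1   2   3   4   5   6   7   8   9  10  11  12  13  14  15  16  17  18  19
  0   T   F   F   F   F   F   F   F   F   F   F   F   F   F   F   F   F   F   F   F
  1   T   F   F   F   F   F   F   F   F   T   F   F   F   F   F   F   F   F   F   F
  2   T   T   F   F   F   F   F   F   F   T   T   F   F   F   F   F   F   F   F   F
  3   T   T   T   F   F   F   F   F   F   T   T   T   F   F   F   F   F   F   F   F
  4   T   T   T   F   F   F   F   F   T   T   T   T   F   F   F   F   F   T   T   T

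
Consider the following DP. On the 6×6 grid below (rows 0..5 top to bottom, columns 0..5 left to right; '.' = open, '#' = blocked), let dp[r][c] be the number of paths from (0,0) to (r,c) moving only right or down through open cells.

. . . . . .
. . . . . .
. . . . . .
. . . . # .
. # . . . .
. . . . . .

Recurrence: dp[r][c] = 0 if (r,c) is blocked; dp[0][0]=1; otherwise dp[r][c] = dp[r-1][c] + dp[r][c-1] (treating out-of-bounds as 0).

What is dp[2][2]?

r\c   0   1   2   3   4   5
  0   1   1   1   1   1   1
  1   1   2   3   4   5   6
  2   1   3   6  10  15  21
  3   1   4  10  20   0  21
  4   1   0  10  30  30  51
  5   1   1  11  41  71 122

6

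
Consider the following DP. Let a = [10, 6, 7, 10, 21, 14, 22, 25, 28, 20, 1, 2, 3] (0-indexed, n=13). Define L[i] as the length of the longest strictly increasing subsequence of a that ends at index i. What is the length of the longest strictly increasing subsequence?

7

   i    0    1    2    3    4    5    6    7    8    9   10   11   12
a[i]   10    6    7   10   21   14   22   25   28   20    1    2    3
L[i]    1    1    2    3    4    4    5    6    7    5    1    2    3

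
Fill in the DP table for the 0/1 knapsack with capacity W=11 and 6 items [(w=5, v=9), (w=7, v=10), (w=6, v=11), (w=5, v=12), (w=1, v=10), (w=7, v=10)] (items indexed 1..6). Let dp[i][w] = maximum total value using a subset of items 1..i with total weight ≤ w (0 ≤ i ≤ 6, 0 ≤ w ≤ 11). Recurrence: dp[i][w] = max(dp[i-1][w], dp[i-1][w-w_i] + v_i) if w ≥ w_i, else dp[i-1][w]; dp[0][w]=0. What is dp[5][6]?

i\w   0   1   2   3   4   5   6   7   8   9  10  11
  0   0   0   0   0   0   0   0   0   0   0   0   0
  1   0   0   0   0   0   9   9   9   9   9   9   9
  2   0   0   0   0   0   9   9  10  10  10  10  10
  3   0   0   0   0   0   9  11  11  11  11  11  20
  4   0   0   0   0   0  12  12  12  12  12  21  23
  5   0  10  10  10  10  12  22  22  22  22  22  31
  6   0  10  10  10  10  12  22  22  22  22  22  31

22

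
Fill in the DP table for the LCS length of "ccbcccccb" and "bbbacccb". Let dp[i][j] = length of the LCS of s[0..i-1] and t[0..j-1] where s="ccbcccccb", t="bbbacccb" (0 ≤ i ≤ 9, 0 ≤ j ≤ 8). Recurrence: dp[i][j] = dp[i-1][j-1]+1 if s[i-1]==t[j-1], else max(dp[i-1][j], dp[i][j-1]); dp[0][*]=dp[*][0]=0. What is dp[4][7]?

   ''  b  b  b  a  c  c  c  b
''  0  0  0  0  0  0  0  0  0
 c  0  0  0  0  0  1  1  1  1
 c  0  0  0  0  0  1  2  2  2
 b  0  1  1  1  1  1  2  2  3
 c  0  1  1  1  1  2  2  3  3
 c  0  1  1  1  1  2  3  3  3
 c  0  1  1  1  1  2  3  4  4
 c  0  1  1  1  1  2  3  4  4
 c  0  1  1  1  1  2  3  4  4
 b  0  1  2  2  2  2  3  4  5

3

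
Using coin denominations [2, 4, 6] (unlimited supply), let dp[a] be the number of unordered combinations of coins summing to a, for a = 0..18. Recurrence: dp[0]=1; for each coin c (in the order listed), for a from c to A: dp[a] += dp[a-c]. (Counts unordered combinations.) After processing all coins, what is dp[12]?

7

after  coin     0     1     2     3     4     5     6     7     8     9    10    11    12    13    14    15    16    17    18
          2     1     0     1     0     1     0     1     0     1     0     1     0     1     0     1     0     1     0     1
          4     1     0     1     0     2     0     2     0     3     0     3     0     4     0     4     0     5     0     5
          6     1     0     1     0     2     0     3     0     4     0     5     0     7     0     8     0    10     0    12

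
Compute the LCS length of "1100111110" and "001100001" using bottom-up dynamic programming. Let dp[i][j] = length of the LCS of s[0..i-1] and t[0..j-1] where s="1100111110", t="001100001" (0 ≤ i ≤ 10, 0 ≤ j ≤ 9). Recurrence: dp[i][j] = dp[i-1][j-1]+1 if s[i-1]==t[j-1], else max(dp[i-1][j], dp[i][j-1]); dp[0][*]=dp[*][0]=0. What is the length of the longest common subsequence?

   ''  0  0  1  1  0  0  0  0  1
''  0  0  0  0  0  0  0  0  0  0
 1  0  0  0  1  1  1  1  1  1  1
 1  0  0  0  1  2  2  2  2  2  2
 0  0  1  1  1  2  3  3  3  3  3
 0  0  1  2  2  2  3  4  4  4  4
 1  0  1  2  3  3  3  4  4  4  5
 1  0  1  2  3  4  4  4  4  4  5
 1  0  1  2  3  4  4  4  4  4  5
 1  0  1  2  3  4  4  4  4  4  5
 1  0  1  2  3  4  4  4  4  4  5
 0  0  1  2  3  4  5  5  5  5  5

5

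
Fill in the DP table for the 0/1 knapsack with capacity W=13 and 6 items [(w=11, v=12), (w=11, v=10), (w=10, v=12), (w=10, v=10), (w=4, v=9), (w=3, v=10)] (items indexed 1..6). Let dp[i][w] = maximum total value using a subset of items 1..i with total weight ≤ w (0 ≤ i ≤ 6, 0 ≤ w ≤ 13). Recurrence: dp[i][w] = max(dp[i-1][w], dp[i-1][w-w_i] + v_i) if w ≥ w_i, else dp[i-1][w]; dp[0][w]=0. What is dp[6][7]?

19

i\w   0   1   2   3   4   5   6   7   8   9  10  11  12  13
  0   0   0   0   0   0   0   0   0   0   0   0   0   0   0
  1   0   0   0   0   0   0   0   0   0   0   0  12  12  12
  2   0   0   0   0   0   0   0   0   0   0   0  12  12  12
  3   0   0   0   0   0   0   0   0   0   0  12  12  12  12
  4   0   0   0   0   0   0   0   0   0   0  12  12  12  12
  5   0   0   0   0   9   9   9   9   9   9  12  12  12  12
  6   0   0   0  10  10  10  10  19  19  19  19  19  19  22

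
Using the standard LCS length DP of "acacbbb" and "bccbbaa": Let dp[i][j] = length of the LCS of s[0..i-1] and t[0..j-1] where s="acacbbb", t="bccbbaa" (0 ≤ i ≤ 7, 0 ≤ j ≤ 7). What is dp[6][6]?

4

   ''  b  c  c  b  b  a  a
''  0  0  0  0  0  0  0  0
 a  0  0  0  0  0  0  1  1
 c  0  0  1  1  1  1  1  1
 a  0  0  1  1  1  1  2  2
 c  0  0  1  2  2  2  2  2
 b  0  1  1  2  3  3  3  3
 b  0  1  1  2  3  4  4  4
 b  0  1  1  2  3  4  4  4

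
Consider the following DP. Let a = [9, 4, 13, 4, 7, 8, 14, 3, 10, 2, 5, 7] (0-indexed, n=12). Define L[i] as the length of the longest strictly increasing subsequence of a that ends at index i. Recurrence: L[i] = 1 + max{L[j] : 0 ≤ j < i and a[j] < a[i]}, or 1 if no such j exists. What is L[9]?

1

   i    0    1    2    3    4    5    6    7    8    9   10   11
a[i]    9    4   13    4    7    8   14    3   10    2    5    7
L[i]    1    1    2    1    2    3    4    1    4    1    2    3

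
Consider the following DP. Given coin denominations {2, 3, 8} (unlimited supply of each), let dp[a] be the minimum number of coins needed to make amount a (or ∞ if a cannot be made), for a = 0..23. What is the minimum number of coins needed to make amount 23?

5

 a  0  1  2  3  4  5  6  7  8  9 10 11 12 13 14 15 16 17 18 19 20 21 22 23
dp  0  -  1  1  2  2  2  3  1  3  2  2  3  3  3  4  2  4  3  3  4  4  4  5
(- denotes ∞ / unreachable)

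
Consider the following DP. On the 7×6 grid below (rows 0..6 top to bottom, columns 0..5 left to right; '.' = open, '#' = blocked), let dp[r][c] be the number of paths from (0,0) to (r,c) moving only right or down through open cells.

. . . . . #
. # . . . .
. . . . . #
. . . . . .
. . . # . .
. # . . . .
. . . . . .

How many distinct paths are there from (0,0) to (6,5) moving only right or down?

89

r\c   0   1   2   3   4   5
  0   1   1   1   1   1   0
  1   1   0   1   2   3   3
  2   1   1   2   4   7   0
  3   1   2   4   8  15  15
  4   1   3   7   0  15  30
  5   1   0   7   7  22  52
  6   1   1   8  15  37  89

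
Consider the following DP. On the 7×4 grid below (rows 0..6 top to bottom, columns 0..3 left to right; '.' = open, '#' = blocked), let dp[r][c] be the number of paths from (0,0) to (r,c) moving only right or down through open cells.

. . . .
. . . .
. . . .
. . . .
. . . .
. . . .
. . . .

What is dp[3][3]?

20

r\c   0   1   2   3
  0   1   1   1   1
  1   1   2   3   4
  2   1   3   6  10
  3   1   4  10  20
  4   1   5  15  35
  5   1   6  21  56
  6   1   7  28  84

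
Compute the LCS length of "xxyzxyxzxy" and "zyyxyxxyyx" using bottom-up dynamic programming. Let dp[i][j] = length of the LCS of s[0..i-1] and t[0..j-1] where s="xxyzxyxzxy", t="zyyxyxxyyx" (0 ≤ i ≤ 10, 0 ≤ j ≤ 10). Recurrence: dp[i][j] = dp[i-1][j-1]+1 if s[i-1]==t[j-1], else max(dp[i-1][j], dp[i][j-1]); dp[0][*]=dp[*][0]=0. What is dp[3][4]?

1

   ''  z  y  y  x  y  x  x  y  y  x
''  0  0  0  0  0  0  0  0  0  0  0
 x  0  0  0  0  1  1  1  1  1  1  1
 x  0  0  0  0  1  1  2  2  2  2  2
 y  0  0  1  1  1  2  2  2  3  3  3
 z  0  1  1  1  1  2  2  2  3  3  3
 x  0  1  1  1  2  2  3  3  3  3  4
 y  0  1  2  2  2  3  3  3  4  4  4
 x  0  1  2  2  3  3  4  4  4  4  5
 z  0  1  2  2  3  3  4  4  4  4  5
 x  0  1  2  2  3  3  4  5  5  5  5
 y  0  1  2  3  3  4  4  5  6  6  6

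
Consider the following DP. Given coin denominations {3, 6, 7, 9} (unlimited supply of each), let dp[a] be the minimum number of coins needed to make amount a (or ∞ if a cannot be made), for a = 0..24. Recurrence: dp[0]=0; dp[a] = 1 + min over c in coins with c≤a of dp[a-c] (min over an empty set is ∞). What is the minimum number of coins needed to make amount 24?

3

 a  0  1  2  3  4  5  6  7  8  9 10 11 12 13 14 15 16 17 18 19 20 21 22 23 24
dp  0  -  -  1  -  -  1  1  -  1  2  -  2  2  2  2  2  3  2  3  3  3  3  3  3
(- denotes ∞ / unreachable)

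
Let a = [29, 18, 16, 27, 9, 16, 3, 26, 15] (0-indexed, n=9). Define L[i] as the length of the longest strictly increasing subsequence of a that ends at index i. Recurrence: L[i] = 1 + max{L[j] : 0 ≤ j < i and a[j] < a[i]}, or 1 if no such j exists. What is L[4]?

   i    0    1    2    3    4    5    6    7    8
a[i]   29   18   16   27    9   16    3   26   15
L[i]    1    1    1    2    1    2    1    3    2

1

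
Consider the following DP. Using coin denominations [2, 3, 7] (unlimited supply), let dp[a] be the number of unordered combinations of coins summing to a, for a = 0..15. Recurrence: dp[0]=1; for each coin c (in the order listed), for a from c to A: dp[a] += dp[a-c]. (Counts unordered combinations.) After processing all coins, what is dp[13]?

after  coin     0     1     2     3     4     5     6     7     8     9    10    11    12    13    14    15
          2     1     0     1     0     1     0     1     0     1     0     1     0     1     0     1     0
          3     1     0     1     1     1     1     2     1     2     2     2     2     3     2     3     3
          7     1     0     1     1     1     1     2     2     2     3     3     3     4     4     5     5

4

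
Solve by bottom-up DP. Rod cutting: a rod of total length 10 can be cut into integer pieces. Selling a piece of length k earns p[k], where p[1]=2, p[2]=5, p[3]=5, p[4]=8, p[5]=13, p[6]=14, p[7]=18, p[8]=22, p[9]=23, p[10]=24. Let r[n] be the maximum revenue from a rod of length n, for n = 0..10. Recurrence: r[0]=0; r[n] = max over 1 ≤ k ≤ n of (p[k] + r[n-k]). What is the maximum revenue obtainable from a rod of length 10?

27

   n    0    1    2    3    4    5    6    7    8    9   10
r[n]    0    2    5    7   10   13   15   18   22   24   27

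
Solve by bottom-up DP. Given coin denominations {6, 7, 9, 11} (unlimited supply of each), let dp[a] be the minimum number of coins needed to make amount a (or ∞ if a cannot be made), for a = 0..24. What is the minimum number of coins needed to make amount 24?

3

 a  0  1  2  3  4  5  6  7  8  9 10 11 12 13 14 15 16 17 18 19 20 21 22 23 24
dp  0  -  -  -  -  -  1  1  -  1  -  1  2  2  2  2  2  2  2  3  2  3  2  3  3
(- denotes ∞ / unreachable)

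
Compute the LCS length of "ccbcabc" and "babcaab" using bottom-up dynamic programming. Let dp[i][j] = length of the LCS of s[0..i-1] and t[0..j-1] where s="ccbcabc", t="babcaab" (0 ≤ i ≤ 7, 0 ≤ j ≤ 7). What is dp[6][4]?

3

   ''  b  a  b  c  a  a  b
''  0  0  0  0  0  0  0  0
 c  0  0  0  0  1  1  1  1
 c  0  0  0  0  1  1  1  1
 b  0  1  1  1  1  1  1  2
 c  0  1  1  1  2  2  2  2
 a  0  1  2  2  2  3  3  3
 b  0  1  2  3  3  3  3  4
 c  0  1  2  3  4  4  4  4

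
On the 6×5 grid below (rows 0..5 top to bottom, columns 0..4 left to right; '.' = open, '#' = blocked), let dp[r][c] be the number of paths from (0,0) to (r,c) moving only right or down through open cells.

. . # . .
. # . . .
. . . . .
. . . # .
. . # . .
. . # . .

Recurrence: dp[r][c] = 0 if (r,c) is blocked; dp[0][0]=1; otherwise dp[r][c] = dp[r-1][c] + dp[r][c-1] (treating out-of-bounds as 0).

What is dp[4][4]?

1

r\c   0   1   2   3   4
  0   1   1   0   0   0
  1   1   0   0   0   0
  2   1   1   1   1   1
  3   1   2   3   0   1
  4   1   3   0   0   1
  5   1   4   0   0   1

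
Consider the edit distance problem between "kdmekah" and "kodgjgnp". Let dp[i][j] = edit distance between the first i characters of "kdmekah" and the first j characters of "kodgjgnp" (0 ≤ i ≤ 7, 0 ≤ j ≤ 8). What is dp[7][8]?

6

   ''  k  o  d  g  j  g  n  p
''  0  1  2  3  4  5  6  7  8
 k  1  0  1  2  3  4  5  6  7
 d  2  1  1  1  2  3  4  5  6
 m  3  2  2  2  2  3  4  5  6
 e  4  3  3  3  3  3  4  5  6
 k  5  4  4  4  4  4  4  5  6
 a  6  5  5  5  5  5  5  5  6
 h  7  6  6  6  6  6  6  6  6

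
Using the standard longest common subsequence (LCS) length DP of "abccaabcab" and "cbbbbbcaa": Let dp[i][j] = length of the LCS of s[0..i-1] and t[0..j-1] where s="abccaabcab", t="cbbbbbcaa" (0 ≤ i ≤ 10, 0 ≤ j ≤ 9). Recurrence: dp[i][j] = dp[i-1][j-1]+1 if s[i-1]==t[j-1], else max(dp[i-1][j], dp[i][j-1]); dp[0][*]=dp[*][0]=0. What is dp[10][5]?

3

   ''  c  b  b  b  b  b  c  a  a
''  0  0  0  0  0  0  0  0  0  0
 a  0  0  0  0  0  0  0  0  1  1
 b  0  0  1  1  1  1  1  1  1  1
 c  0  1  1  1  1  1  1  2  2  2
 c  0  1  1  1  1  1  1  2  2  2
 a  0  1  1  1  1  1  1  2  3  3
 a  0  1  1  1  1  1  1  2  3  4
 b  0  1  2  2  2  2  2  2  3  4
 c  0  1  2  2  2  2  2  3  3  4
 a  0  1  2  2  2  2  2  3  4  4
 b  0  1  2  3  3  3  3  3  4  4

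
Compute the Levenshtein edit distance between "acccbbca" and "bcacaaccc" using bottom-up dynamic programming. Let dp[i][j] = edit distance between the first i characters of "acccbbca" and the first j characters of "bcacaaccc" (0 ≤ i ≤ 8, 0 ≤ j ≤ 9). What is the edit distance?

6

   ''  b  c  a  c  a  a  c  c  c
''  0  1  2  3  4  5  6  7  8  9
 a  1  1  2  2  3  4  5  6  7  8
 c  2  2  1  2  2  3  4  5  6  7
 c  3  3  2  2  2  3  4  4  5  6
 c  4  4  3  3  2  3  4  4  4  5
 b  5  4  4  4  3  3  4  5  5  5
 b  6  5  5  5  4  4  4  5  6  6
 c  7  6  5  6  5  5  5  4  5  6
 a  8  7  6  5  6  5  5  5  5  6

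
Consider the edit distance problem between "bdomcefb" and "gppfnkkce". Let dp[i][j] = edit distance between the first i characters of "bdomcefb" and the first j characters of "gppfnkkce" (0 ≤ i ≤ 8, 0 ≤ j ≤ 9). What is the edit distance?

   ''  g  p  p  f  n  k  k  c  e
''  0  1  2  3  4  5  6  7  8  9
 b  1  1  2  3  4  5  6  7  8  9
 d  2  2  2  3  4  5  6  7  8  9
 o  3  3  3  3  4  5  6  7  8  9
 m  4  4  4  4  4  5  6  7  8  9
 c  5  5  5  5  5  5  6  7  7  8
 e  6  6  6  6  6  6  6  7  8  7
 f  7  7  7  7  6  7  7  7  8  8
 b  8  8  8  8  7  7  8  8  8  9

9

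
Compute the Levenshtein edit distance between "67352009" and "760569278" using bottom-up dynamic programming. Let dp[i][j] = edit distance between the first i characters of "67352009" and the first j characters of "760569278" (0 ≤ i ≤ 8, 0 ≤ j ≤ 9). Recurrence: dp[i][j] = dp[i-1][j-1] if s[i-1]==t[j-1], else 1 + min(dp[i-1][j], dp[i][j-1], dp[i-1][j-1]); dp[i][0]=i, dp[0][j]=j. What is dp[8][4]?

   ''  7  6  0  5  6  9  2  7  8
''  0  1  2  3  4  5  6  7  8  9
 6  1  1  1  2  3  4  5  6  7  8
 7  2  1  2  2  3  4  5  6  6  7
 3  3  2  2  3  3  4  5  6  7  7
 5  4  3  3  3  3  4  5  6  7  8
 2  5  4  4  4  4  4  5  5  6  7
 0  6  5  5  4  5  5  5  6  6  7
 0  7  6  6  5  5  6  6  6  7  7
 9  8  7  7  6  6  6  6  7  7  8

6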